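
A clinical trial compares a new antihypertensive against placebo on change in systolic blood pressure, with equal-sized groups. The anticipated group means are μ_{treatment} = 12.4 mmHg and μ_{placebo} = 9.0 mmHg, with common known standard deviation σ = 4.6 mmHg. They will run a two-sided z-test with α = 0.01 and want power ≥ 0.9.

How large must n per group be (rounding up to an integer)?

n = 55 per group

Standardized effect: d = |μ_{treatment} − μ_{placebo}| / σ = |12.4 − 9.0| / 4.6 = 0.7391
For power 0.9 need Φ(δ − z_{0.005}) = 0.9, so δ = z_{0.005} + z_{0.10} = 2.576 + 1.282 = 3.857.
(The Φ(−δ − z_{α/2}) term is vanishingly small for δ > 0 and is dropped in the standard sample-size formula.)
δ = d·√(n/2) ⇒ n = 2(δ/d)² = 2 × (3.857 / 0.7391)² = 54.47.
Round up to the next whole unit.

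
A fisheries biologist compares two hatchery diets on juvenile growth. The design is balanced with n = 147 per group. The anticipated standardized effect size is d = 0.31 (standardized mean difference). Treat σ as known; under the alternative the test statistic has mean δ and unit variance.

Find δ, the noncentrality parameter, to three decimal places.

δ = d·√(n/2) = 0.31 × √(147/2) = 2.6577

δ ≈ 2.658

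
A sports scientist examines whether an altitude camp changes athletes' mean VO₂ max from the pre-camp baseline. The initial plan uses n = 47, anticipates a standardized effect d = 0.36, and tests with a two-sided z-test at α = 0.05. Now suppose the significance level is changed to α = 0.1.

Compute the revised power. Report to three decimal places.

Power ≈ 0.795

δ = d·√n = 0.36 × √47 = 2.4680 (unchanged). New critical value: z_{0.05} = 1.645.
Revised power = Φ(δ − 1.645) + Φ(−δ − 1.645) = Φ(0.823) + Φ(-4.113) = 0.7948 + 0.0000 = 0.7948.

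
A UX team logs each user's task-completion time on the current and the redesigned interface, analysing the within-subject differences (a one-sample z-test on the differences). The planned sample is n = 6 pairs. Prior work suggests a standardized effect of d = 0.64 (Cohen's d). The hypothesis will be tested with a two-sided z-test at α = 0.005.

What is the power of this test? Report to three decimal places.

Noncentrality parameter: δ = d·√n = 0.64 × √6 = 1.5677
Critical value for a two-sided test at α = 0.005: z_{α/2} = 2.807.
Power = Φ(δ − 2.807) + Φ(−δ − 2.807) = Φ(-1.239) + Φ(-4.375) = 0.1076 + 0.0000 = 0.1076.

Power ≈ 0.108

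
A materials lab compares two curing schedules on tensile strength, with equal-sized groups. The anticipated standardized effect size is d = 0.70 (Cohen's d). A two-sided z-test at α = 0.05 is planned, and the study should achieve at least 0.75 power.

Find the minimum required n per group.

n = 29 per group

Set Φ(δ − 1.960) = 0.75; then δ − 1.960 = Φ⁻¹(0.75) = 0.674, giving δ = 2.634.
(Ignoring the negligible lower-tail rejection probability gives the usual closed-form inversion.)
δ = d·√(n/2) ⇒ n = 2(δ/d)² = 2 × (2.634 / 0.70)² = 28.33.
Round up to the next whole unit.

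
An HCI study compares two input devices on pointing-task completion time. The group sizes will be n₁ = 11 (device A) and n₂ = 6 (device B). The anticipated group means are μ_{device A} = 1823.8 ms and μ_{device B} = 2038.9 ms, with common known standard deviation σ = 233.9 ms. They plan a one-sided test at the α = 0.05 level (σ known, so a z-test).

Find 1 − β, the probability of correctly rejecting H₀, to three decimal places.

Power ≈ 0.566

Standardized effect: d = |μ_{device A} − μ_{device B}| / σ = |1823.8 − 2038.9| / 233.9 = 0.9196
Noncentrality parameter: δ = d / √(1/n₁ + 1/n₂) = 0.9196 / √(1/11 + 1/6) = 1.8120
Critical value for a one-sided test at α = 0.05: z_α = 1.645.
Power = Φ(δ − 1.645) = Φ(0.167) = 0.5664.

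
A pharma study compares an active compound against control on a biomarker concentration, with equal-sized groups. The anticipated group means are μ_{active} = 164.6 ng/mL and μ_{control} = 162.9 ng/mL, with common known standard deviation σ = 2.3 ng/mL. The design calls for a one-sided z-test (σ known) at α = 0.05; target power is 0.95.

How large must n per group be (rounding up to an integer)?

Standardized effect: d = |μ_{active} − μ_{control}| / σ = |164.6 − 162.9| / 2.3 = 0.7391
Set Φ(δ − 1.645) = 0.95; then δ − 1.645 = Φ⁻¹(0.95) = 1.645, giving δ = 3.290.
δ = d·√(n/2) ⇒ n = 2(δ/d)² = 2 × (3.290 / 0.7391)² = 39.62.
Rounding up, n = 40 per group.

n = 40 per group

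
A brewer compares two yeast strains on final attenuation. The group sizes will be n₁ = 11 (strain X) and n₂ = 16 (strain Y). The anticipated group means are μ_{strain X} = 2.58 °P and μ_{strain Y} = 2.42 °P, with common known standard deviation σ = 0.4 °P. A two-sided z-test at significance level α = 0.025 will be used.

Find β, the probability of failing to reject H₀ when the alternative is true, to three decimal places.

β ≈ 0.888

Standardized effect: d = |μ_{strain X} − μ_{strain Y}| / σ = |2.58 − 2.42| / 0.4 = 0.4000
Noncentrality parameter: δ = d / √(1/n₁ + 1/n₂) = 0.4000 / √(1/11 + 1/16) = 1.0213
Critical value for a two-sided test at α = 0.025: z_{α/2} = 2.241.
Power = Φ(δ − 2.241) + Φ(−δ − 2.241) = Φ(-1.220) + Φ(-3.263) = 0.1112 + 0.0006 = 0.1118.
Type II error: β = 1 − power = 1 − 0.1118 = 0.8882.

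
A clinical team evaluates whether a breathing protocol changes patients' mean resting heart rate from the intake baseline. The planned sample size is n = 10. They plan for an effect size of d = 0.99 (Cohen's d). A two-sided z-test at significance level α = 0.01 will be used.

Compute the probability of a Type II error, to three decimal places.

Noncentrality parameter: δ = d·√n = 0.99 × √10 = 3.1307
Critical value for a two-sided test at α = 0.01: z_{α/2} = 2.576.
Power = Φ(δ − 2.576) + Φ(−δ − 2.576) = Φ(0.555) + Φ(-5.706) = 0.7105 + 0.0000 = 0.7105.
Type II error: β = 1 − power = 1 − 0.7105 = 0.2895.

β ≈ 0.290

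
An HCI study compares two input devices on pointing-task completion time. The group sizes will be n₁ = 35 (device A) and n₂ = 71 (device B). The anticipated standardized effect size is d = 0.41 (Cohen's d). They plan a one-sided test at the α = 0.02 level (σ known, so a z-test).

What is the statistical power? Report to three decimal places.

Power ≈ 0.473

Noncentrality parameter: δ = d / √(1/n₁ + 1/n₂) = 0.41 / √(1/35 + 1/71) = 1.9852
Critical value for a one-sided test at α = 0.02: z_α = 2.054.
Power = P(Z > 2.054 − δ) = Φ(-0.069) = 0.4727.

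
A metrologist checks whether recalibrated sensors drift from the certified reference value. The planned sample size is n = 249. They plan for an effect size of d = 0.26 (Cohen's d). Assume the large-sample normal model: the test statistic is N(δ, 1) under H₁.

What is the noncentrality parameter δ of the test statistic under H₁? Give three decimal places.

The noncentrality parameter scales effect size by the design's sample-size factor: δ = d·√n = 0.26 × √249 = 4.1027

δ ≈ 4.103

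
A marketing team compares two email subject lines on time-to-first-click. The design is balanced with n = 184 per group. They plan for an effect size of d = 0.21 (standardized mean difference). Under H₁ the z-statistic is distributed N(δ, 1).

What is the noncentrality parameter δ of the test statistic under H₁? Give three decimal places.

The noncentrality parameter scales effect size by the design's sample-size factor: δ = d·√(n/2) = 0.21 × √(184/2) = 2.0142

δ ≈ 2.014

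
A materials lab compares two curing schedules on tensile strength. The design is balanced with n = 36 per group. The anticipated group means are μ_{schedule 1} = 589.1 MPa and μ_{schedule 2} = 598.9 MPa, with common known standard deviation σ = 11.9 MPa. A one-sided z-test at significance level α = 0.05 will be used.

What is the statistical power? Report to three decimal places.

Standardized effect: d = |μ_{schedule 1} − μ_{schedule 2}| / σ = |589.1 − 598.9| / 11.9 = 0.8235
Noncentrality parameter: δ = d·√(n/2) = 0.8235 × √(36/2) = 3.4939
Critical value for a one-sided test at α = 0.05: z_α = 1.645.
Power = Φ(δ − 1.645) = Φ(1.849) = 0.9678.

Power ≈ 0.968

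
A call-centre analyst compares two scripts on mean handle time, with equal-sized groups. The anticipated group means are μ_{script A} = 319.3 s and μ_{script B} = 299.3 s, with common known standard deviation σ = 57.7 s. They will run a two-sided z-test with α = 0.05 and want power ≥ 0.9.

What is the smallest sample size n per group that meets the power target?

n = 175 per group

Standardized effect: d = |μ_{script A} − μ_{script B}| / σ = |319.3 − 299.3| / 57.7 = 0.3466
Set Φ(δ − 1.960) = 0.9; then δ − 1.960 = Φ⁻¹(0.9) = 1.282, giving δ = 3.242.
(The Φ(−δ − z_{α/2}) term is vanishingly small for δ > 0 and is dropped in the standard sample-size formula.)
δ = d·√(n/2) ⇒ n = 2(δ/d)² = 2 × (3.242 / 0.3466)² = 174.91.
Round up to the next whole unit.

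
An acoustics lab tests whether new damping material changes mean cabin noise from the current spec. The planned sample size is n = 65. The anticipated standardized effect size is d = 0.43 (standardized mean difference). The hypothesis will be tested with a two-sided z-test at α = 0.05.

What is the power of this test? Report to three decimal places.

Power ≈ 0.934

Noncentrality parameter: δ = d·√n = 0.43 × √65 = 3.4668
Critical value for a two-sided test at α = 0.05: z_{α/2} = 1.960.
Power = Φ(δ − 1.960) + Φ(−δ − 1.960) = Φ(1.507) + Φ(-5.427) = 0.9341 + 0.0000 = 0.9341.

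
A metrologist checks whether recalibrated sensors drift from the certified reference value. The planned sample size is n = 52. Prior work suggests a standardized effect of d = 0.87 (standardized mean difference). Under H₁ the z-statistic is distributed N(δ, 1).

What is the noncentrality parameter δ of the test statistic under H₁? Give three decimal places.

δ ≈ 6.274

δ = d·√n = 0.87 × √52 = 6.2737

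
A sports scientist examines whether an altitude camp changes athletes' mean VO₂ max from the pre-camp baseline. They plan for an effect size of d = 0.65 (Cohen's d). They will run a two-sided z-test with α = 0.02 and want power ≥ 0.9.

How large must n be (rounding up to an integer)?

n = 31

Set Φ(δ − 2.326) = 0.9; then δ − 2.326 = Φ⁻¹(0.9) = 1.282, giving δ = 3.608.
(The Φ(−δ − z_{α/2}) term is vanishingly small for δ > 0 and is dropped in the standard sample-size formula.)
δ = d·√n ⇒ n = (δ/d)² = (3.608 / 0.65)² = 30.81.
Rounding up, n = 31.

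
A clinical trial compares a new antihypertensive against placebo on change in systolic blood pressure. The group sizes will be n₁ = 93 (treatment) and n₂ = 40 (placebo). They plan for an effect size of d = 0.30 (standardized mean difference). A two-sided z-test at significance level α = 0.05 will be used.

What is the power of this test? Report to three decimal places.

Noncentrality parameter: δ = d / √(1/n₁ + 1/n₂) = 0.30 / √(1/93 + 1/40) = 1.5866
Two-sided α = 0.05 → critical value z_{0.025} = 1.960.
Power = Φ(δ − 1.960) + Φ(−δ − 1.960) = Φ(-0.373) + Φ(-3.547) = 0.3544 + 0.0002 = 0.3546.

Power ≈ 0.355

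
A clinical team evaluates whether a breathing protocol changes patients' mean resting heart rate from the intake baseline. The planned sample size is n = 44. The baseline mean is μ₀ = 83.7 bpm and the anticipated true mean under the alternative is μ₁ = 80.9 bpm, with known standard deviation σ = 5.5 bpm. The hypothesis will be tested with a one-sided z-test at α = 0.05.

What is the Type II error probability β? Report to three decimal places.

β ≈ 0.042

Standardized effect: d = |μ₁ − μ₀| / σ = |80.9 − 83.7| / 5.5 = 0.5091
Noncentrality parameter: δ = d·√n = 0.5091 × √44 = 3.3769
One-sided α = 0.05 → critical value z_{0.05} = 1.645.
Power = P(Z > 1.645 − δ) = Φ(1.732) = 0.9584.
Type II error: β = 1 − power = 1 − 0.9584 = 0.0416.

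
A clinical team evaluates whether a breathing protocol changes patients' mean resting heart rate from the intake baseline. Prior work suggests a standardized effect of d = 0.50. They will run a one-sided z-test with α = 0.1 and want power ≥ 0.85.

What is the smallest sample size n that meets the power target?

n = 22

For power 0.85 need Φ(δ − z_{0.1}) = 0.85, so δ = z_{0.1} + z_{0.15} = 1.282 + 1.036 = 2.318.
δ = d·√n ⇒ n = (δ/d)² = (2.318 / 0.50)² = 21.49.
Rounding up, n = 22.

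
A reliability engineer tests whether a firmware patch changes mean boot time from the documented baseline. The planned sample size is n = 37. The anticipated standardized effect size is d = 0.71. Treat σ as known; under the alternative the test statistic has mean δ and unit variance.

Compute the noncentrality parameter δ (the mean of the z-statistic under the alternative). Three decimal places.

The noncentrality parameter scales effect size by the design's sample-size factor: δ = d·√n = 0.71 × √37 = 4.3188

δ ≈ 4.319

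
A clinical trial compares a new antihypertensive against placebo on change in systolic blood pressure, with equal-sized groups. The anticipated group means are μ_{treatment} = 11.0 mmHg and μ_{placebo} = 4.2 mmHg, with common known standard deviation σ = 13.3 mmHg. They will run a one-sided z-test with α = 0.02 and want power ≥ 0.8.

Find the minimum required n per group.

Standardized effect: d = |μ_{treatment} − μ_{placebo}| / σ = |11.0 − 4.2| / 13.3 = 0.5113
Set Φ(δ − 2.054) = 0.8; then δ − 2.054 = Φ⁻¹(0.8) = 0.842, giving δ = 2.895.
δ = d·√(n/2) ⇒ n = 2(δ/d)² = 2 × (2.895 / 0.5113)² = 64.14.
Round up to the next whole unit.

n = 65 per group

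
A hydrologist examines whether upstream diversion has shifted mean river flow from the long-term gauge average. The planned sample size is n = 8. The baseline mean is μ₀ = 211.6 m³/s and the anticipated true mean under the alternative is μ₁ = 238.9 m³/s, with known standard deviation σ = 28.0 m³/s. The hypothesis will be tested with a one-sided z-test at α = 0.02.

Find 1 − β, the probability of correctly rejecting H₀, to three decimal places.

Power ≈ 0.759

Standardized effect: d = |μ₁ − μ₀| / σ = |238.9 − 211.6| / 28.0 = 0.9750
Noncentrality parameter: δ = d·√n = 0.9750 × √8 = 2.7577
Critical value for a one-sided test at α = 0.02: z_α = 2.054.
Power = Φ(δ − 2.054) = Φ(0.704) = 0.7593.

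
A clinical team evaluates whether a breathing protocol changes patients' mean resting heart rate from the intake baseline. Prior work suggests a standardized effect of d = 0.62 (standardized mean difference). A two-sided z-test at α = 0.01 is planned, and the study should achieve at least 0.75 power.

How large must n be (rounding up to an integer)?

For power 0.75 need Φ(δ − z_{0.005}) = 0.75, so δ = z_{0.005} + z_{0.25} = 2.576 + 0.674 = 3.250.
(Ignoring the negligible lower-tail rejection probability gives the usual closed-form inversion.)
δ = d·√n ⇒ n = (δ/d)² = (3.250 / 0.62)² = 27.48.
Round up to the next whole unit.

n = 28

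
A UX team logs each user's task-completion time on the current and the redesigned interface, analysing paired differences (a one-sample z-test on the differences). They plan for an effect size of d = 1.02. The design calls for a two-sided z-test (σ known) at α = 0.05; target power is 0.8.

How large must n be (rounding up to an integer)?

n = 8

For power 0.8 need Φ(δ − z_{0.025}) = 0.8, so δ = z_{0.025} + z_{0.20} = 1.960 + 0.842 = 2.802.
(For δ > 0 the lower-tail rejection region contributes negligibly to power, so the one-term inversion is standard.)
δ = d·√n ⇒ n = (δ/d)² = (2.802 / 1.02)² = 7.54.
Round up to the next whole unit.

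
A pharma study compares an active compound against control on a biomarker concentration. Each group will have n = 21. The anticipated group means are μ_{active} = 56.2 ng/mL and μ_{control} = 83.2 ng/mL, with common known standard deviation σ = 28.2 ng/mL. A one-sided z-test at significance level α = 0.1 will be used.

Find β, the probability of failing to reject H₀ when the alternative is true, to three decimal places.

β ≈ 0.034

Standardized effect: d = |μ_{active} − μ_{control}| / σ = |56.2 − 83.2| / 28.2 = 0.9574
Noncentrality parameter: δ = d·√(n/2) = 0.9574 × √(21/2) = 3.1025
Critical value for a one-sided test at α = 0.1: z_α = 1.282.
Power = Φ(δ − 1.282) = Φ(1.821) = 0.9657.
Type II error: β = 1 − power = 1 − 0.9657 = 0.0343.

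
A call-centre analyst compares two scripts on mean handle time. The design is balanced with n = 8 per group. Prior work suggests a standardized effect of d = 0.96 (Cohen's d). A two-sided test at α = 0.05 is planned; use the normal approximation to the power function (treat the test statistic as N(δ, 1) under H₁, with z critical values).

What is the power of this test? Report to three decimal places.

Noncentrality parameter: λ = d·√(n/2) = 0.96 × √(8/2) = 1.9200
Critical value for a two-sided test at α = 0.05: z_{α/2} = 1.960.
Power = Φ(λ − 1.960) + Φ(−λ − 1.960) = Φ(-0.040) + Φ(-3.880) = 0.4841 + 0.0001 = 0.4841.

Power ≈ 0.484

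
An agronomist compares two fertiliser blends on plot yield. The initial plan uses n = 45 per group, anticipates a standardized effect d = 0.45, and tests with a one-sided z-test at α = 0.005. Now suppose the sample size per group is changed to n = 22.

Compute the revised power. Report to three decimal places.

With n = 22 per group: δ = d·√(n/2) = 0.45 × √(22/2) = 1.4925. Critical value z_{0.005} = 2.576.
Revised power = P(Z > 2.576 − δ) = Φ(-1.083) = 0.1393.

Power ≈ 0.139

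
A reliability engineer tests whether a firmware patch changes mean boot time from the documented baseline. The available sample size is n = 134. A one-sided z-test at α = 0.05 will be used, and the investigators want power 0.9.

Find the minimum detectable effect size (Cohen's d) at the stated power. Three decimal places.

d ≈ 0.253

Required noncentrality: δ = z_{0.05} + z_{0.10} = 1.645 + 1.282 = 2.926.
δ = d·√n ⇒ d = δ/√n = 2.926/√134 = 0.2528.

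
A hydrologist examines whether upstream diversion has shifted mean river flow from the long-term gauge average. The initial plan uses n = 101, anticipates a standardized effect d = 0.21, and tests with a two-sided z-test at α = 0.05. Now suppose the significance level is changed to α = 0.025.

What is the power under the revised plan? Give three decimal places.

Power ≈ 0.448

δ = d·√n = 0.21 × √101 = 2.1105 (unchanged). New critical value: z_{0.0125} = 2.241.
Revised power = Φ(δ − 2.241) + Φ(−δ − 2.241) = Φ(-0.131) + Φ(-4.352) = 0.4479 + 0.0000 = 0.4479.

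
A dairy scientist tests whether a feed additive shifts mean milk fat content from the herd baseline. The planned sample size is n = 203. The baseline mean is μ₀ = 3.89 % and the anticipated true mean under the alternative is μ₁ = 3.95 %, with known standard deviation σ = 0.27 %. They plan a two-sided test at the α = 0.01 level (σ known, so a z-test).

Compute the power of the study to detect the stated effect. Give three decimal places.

Power ≈ 0.723

Standardized effect: d = |μ₁ − μ₀| / σ = |3.95 − 3.89| / 0.27 = 0.2222
Noncentrality parameter: δ = d·√n = 0.2222 × √203 = 3.1662
Two-sided α = 0.01 → critical value z_{0.005} = 2.576.
Power = Φ(δ − 2.576) + Φ(−δ − 2.576) = Φ(0.590) + Φ(-5.742) = 0.7225 + 0.0000 = 0.7225.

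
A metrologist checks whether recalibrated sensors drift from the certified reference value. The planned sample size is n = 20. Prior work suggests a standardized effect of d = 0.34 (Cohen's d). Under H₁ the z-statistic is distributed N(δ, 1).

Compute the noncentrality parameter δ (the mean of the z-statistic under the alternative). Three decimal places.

δ ≈ 1.521

The noncentrality parameter scales effect size by the design's sample-size factor: δ = d·√n = 0.34 × √20 = 1.5205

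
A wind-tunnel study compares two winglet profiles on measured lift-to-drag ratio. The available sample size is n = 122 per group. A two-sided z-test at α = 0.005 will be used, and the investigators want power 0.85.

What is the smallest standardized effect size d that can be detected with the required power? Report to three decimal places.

d ≈ 0.492

Need Φ(δ − 2.807) = 0.85, so δ = 2.807 + 1.036 = 3.843.
(Lower-tail contribution to power is negligible for δ > 0.)
δ = d·√(n/2) ⇒ d = δ/√(n/2) = 3.843/√(122/2) = 0.4921.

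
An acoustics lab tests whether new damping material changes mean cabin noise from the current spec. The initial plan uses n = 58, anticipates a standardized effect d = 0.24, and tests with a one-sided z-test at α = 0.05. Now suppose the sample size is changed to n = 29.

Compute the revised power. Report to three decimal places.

Power ≈ 0.362

With n = 29: δ = d·√n = 0.24 × √29 = 1.2924. Critical value z_{0.05} = 1.645.
Revised power = Φ(δ − 1.645) = Φ(-0.352) = 0.3623.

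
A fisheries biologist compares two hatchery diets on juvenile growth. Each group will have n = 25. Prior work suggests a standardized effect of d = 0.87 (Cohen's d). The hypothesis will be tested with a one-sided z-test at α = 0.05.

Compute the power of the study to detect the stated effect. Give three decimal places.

Noncentrality parameter: λ = d·√(n/2) = 0.87 × √(25/2) = 3.0759
One-sided α = 0.05 → critical value z_{0.05} = 1.645.
Power = P(Z > 1.645 − λ) = Φ(1.431) = 0.9238.

Power ≈ 0.924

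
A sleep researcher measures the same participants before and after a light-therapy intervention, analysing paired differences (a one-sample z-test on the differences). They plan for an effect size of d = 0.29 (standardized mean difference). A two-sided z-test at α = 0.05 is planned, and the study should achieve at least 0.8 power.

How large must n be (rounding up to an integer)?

Set Φ(δ − 1.960) = 0.8; then δ − 1.960 = Φ⁻¹(0.8) = 0.842, giving δ = 2.802.
(The Φ(−δ − z_{α/2}) term is vanishingly small for δ > 0 and is dropped in the standard sample-size formula.)
δ = d·√n ⇒ n = (δ/d)² = (2.802 / 0.29)² = 93.33.
Round up to the next whole unit.

n = 94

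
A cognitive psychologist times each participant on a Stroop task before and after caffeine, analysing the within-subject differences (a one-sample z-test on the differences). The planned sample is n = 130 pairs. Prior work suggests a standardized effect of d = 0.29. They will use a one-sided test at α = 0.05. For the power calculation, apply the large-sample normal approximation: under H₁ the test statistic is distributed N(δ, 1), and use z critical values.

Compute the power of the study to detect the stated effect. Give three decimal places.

Power ≈ 0.952

Noncentrality parameter: δ = d·√n = 0.29 × √130 = 3.3065
One-sided α = 0.05 → critical value z_{0.05} = 1.645.
Power = Φ(δ − 1.645) = Φ(1.662) = 0.9517.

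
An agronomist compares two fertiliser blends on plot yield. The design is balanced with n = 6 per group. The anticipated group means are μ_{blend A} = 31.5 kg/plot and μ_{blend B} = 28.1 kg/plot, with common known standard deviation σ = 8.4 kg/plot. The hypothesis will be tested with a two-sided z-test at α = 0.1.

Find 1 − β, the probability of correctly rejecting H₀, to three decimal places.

Standardized effect: d = |μ_{blend A} − μ_{blend B}| / σ = |31.5 − 28.1| / 8.4 = 0.4048
Noncentrality parameter: δ = d·√(n/2) = 0.4048 × √(6/2) = 0.7011
Two-sided α = 0.1 → critical value z_{0.05} = 1.645.
Power = Φ(δ − 1.645) + Φ(−δ − 1.645) = Φ(-0.944) + Φ(-2.346) = 0.1726 + 0.0095 = 0.1821.

Power ≈ 0.182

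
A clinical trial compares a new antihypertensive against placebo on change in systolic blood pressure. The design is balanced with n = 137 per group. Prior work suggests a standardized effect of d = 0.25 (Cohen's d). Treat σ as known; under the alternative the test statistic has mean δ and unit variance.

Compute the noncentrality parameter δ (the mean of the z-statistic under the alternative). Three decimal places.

δ = d·√(n/2) = 0.25 × √(137/2) = 2.0691

δ ≈ 2.069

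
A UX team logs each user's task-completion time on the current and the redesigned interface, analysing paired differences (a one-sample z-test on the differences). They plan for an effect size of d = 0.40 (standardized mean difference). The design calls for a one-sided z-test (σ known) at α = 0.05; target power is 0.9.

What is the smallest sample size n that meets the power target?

n = 54

Set Φ(δ − 1.645) = 0.9; then δ − 1.645 = Φ⁻¹(0.9) = 1.282, giving δ = 2.926.
δ = d·√n ⇒ n = (δ/d)² = (2.926 / 0.40)² = 53.52.
Rounding up, n = 54.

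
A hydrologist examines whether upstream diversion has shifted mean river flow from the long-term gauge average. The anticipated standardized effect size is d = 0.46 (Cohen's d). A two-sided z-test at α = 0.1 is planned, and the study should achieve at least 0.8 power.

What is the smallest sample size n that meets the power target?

n = 30

Set Φ(δ − 1.645) = 0.8; then δ − 1.645 = Φ⁻¹(0.8) = 0.842, giving δ = 2.486.
(For δ > 0 the lower-tail rejection region contributes negligibly to power, so the one-term inversion is standard.)
δ = d·√n ⇒ n = (δ/d)² = (2.486 / 0.46)² = 29.22.
Rounding up, n = 30.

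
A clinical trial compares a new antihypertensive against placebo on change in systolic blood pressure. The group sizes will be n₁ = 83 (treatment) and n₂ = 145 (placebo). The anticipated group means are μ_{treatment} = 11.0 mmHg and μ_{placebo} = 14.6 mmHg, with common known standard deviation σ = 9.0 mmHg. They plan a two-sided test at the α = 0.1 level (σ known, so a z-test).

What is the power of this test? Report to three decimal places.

Power ≈ 0.896

Standardized effect: d = |μ_{treatment} − μ_{placebo}| / σ = |11.0 − 14.6| / 9.0 = 0.4000
Noncentrality parameter: δ = d / √(1/n₁ + 1/n₂) = 0.4000 / √(1/83 + 1/145) = 2.9061
Critical value for a two-sided test at α = 0.1: z_{α/2} = 1.645.
Power = Φ(δ − 1.645) + Φ(−δ − 1.645) = Φ(1.261) + Φ(-4.551) = 0.8964 + 0.0000 = 0.8964.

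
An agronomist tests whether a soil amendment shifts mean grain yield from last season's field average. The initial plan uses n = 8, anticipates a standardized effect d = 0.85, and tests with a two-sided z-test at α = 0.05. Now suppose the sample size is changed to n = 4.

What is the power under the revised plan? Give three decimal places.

Power ≈ 0.398

With n = 4: δ = d·√n = 0.85 × √4 = 1.7000. Critical value z_{0.025} = 1.960.
Revised power = Φ(δ − 1.960) + Φ(−δ − 1.960) = Φ(-0.260) + Φ(-3.660) = 0.3974 + 0.0001 = 0.3976.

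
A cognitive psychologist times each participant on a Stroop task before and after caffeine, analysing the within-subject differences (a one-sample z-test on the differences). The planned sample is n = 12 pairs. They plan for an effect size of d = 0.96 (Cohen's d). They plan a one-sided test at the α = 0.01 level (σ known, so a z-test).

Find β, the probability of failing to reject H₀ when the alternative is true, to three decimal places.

β ≈ 0.159

Noncentrality parameter: δ = d·√n = 0.96 × √12 = 3.3255
Critical value for a one-sided test at α = 0.01: z_α = 2.326.
Power = P(Z > 2.326 − δ) = Φ(0.999) = 0.8411.
Type II error: β = 1 − power = 1 − 0.8411 = 0.1589.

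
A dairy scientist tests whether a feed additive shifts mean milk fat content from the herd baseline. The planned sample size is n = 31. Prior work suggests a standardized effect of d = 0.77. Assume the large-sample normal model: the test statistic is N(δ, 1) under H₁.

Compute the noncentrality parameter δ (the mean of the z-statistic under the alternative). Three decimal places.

δ ≈ 4.287

The noncentrality parameter scales effect size by the design's sample-size factor: δ = d·√n = 0.77 × √31 = 4.2872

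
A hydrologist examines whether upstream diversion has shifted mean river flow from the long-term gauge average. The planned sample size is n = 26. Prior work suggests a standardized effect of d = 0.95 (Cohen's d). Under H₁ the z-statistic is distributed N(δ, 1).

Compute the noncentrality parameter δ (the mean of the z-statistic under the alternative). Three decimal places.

δ ≈ 4.844

δ = d·√n = 0.95 × √26 = 4.8441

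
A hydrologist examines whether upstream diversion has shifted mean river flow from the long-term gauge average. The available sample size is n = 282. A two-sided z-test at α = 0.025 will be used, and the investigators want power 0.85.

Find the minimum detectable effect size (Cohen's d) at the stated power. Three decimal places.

d ≈ 0.195

Required noncentrality: δ = z_{0.0125} + z_{0.15} = 2.241 + 1.036 = 3.278.
(The second rejection-region term Φ(−δ − z_{α/2}) is negligible and dropped.)
δ = d·√n ⇒ d = δ/√n = 3.278/√282 = 0.1952.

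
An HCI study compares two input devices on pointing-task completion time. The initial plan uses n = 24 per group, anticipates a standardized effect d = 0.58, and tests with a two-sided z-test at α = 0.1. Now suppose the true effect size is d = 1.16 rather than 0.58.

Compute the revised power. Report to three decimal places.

Power ≈ 0.991

With d = 1.16: δ = d·√(n/2) = 1.16 × √(24/2) = 4.0184. Critical value z_{0.05} = 1.645.
Revised power = Φ(δ − 1.645) + Φ(−δ − 1.645) = Φ(2.374) + Φ(-5.663) = 0.9912 + 0.0000 = 0.9912.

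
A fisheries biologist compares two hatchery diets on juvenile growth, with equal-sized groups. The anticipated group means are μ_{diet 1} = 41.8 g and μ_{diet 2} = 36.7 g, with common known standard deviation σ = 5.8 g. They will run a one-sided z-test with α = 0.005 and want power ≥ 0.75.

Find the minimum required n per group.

n = 28 per group

Standardized effect: d = |μ_{diet 1} − μ_{diet 2}| / σ = |41.8 − 36.7| / 5.8 = 0.8793
For power 0.75 need Φ(δ − z_{0.005}) = 0.75, so δ = z_{0.005} + z_{0.25} = 2.576 + 0.674 = 3.250.
δ = d·√(n/2) ⇒ n = 2(δ/d)² = 2 × (3.250 / 0.8793)² = 27.33.
Rounding up, n = 28 per group.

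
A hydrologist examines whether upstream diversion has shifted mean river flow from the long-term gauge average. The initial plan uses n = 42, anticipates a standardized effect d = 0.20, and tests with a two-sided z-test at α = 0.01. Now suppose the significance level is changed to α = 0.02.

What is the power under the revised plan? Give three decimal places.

Power ≈ 0.152

δ = d·√n = 0.20 × √42 = 1.2961 (unchanged). New critical value: z_{0.01} = 2.326.
Revised power = Φ(δ − 2.326) + Φ(−δ − 2.326) = Φ(-1.030) + Φ(-3.622) = 0.1515 + 0.0001 = 0.1516.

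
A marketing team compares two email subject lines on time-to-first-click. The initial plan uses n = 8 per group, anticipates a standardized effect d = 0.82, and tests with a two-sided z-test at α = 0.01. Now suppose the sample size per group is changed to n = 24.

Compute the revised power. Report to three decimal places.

Power ≈ 0.604

With n = 24 per group: δ = d·√(n/2) = 0.82 × √(24/2) = 2.8406. Critical value z_{0.005} = 2.576.
Revised power = Φ(δ − 2.576) + Φ(−δ − 2.576) = Φ(0.265) + Φ(-5.416) = 0.6044 + 0.0000 = 0.6044.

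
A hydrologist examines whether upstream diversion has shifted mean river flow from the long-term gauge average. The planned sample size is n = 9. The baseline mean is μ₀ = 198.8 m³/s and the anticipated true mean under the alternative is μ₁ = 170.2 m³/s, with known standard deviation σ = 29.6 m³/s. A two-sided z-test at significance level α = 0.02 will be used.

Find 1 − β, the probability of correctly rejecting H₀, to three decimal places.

Standardized effect: d = |μ₁ − μ₀| / σ = |170.2 − 198.8| / 29.6 = 0.9662
Noncentrality parameter: δ = d·√n = 0.9662 × √9 = 2.8986
Critical value for a two-sided test at α = 0.02: z_{α/2} = 2.326.
Power = Φ(δ − 2.326) + Φ(−δ − 2.326) = Φ(0.572) + Φ(-5.225) = 0.7164 + 0.0000 = 0.7164.

Power ≈ 0.716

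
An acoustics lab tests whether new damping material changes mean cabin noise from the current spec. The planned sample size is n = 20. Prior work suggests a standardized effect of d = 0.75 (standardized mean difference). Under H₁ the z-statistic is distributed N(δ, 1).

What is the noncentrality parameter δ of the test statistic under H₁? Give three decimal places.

The noncentrality parameter scales effect size by the design's sample-size factor: δ = d·√n = 0.75 × √20 = 3.3541

δ ≈ 3.354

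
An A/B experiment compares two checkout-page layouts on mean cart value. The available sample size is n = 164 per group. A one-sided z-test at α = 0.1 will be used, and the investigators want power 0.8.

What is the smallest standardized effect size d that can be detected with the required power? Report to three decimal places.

Need Φ(δ − 1.282) = 0.8, so δ = 1.282 + 0.842 = 2.123.
δ = d·√(n/2) ⇒ d = δ/√(n/2) = 2.123/√(164/2) = 0.2345.

d ≈ 0.234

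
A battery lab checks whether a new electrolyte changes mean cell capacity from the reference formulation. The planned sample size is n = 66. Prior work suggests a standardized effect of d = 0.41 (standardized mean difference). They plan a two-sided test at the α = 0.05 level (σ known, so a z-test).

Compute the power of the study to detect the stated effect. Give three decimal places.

Power ≈ 0.915

Noncentrality parameter: δ = d·√n = 0.41 × √66 = 3.3309
Critical value for a two-sided test at α = 0.05: z_{α/2} = 1.960.
Power = Φ(δ − 1.960) + Φ(−δ − 1.960) = Φ(1.371) + Φ(-5.291) = 0.9148 + 0.0000 = 0.9148.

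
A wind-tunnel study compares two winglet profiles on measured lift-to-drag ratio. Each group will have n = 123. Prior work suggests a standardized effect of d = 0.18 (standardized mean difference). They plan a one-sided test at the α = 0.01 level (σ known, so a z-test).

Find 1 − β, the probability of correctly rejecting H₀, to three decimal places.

Power ≈ 0.180

Noncentrality parameter: δ = d·√(n/2) = 0.18 × √(123/2) = 1.4116
Critical value for a one-sided test at α = 0.01: z_α = 2.326.
Power = Φ(δ − 2.326) = Φ(-0.915) = 0.1802.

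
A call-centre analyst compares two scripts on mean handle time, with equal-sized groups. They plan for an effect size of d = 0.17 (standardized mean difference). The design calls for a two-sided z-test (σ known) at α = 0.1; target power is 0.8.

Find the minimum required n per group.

n = 428 per group

Set Φ(δ − 1.645) = 0.8; then δ − 1.645 = Φ⁻¹(0.8) = 0.842, giving δ = 2.486.
(The Φ(−δ − z_{α/2}) term is vanishingly small for δ > 0 and is dropped in the standard sample-size formula.)
δ = d·√(n/2) ⇒ n = 2(δ/d)² = 2 × (2.486 / 0.17)² = 427.86.
Rounding up, n = 428 per group.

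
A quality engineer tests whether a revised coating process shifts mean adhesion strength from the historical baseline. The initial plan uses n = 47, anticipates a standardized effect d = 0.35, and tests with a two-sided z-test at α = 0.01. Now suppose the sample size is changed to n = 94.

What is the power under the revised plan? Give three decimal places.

With n = 94: δ = d·√n = 0.35 × √94 = 3.3934. Critical value z_{0.005} = 2.576.
Revised power = Φ(δ − 2.576) + Φ(−δ − 2.576) = Φ(0.818) + Φ(-5.969) = 0.7932 + 0.0000 = 0.7932.

Power ≈ 0.793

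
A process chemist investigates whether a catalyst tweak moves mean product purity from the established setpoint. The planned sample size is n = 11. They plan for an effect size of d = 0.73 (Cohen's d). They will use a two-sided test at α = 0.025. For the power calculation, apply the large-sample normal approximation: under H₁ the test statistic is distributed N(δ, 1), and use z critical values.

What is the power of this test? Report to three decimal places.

Noncentrality parameter: δ = d·√n = 0.73 × √11 = 2.4211
Critical value for a two-sided test at α = 0.025: z_{α/2} = 2.241.
Power = Φ(δ − 2.241) + Φ(−δ − 2.241) = Φ(0.180) + Φ(-4.663) = 0.5713 + 0.0000 = 0.5713.

Power ≈ 0.571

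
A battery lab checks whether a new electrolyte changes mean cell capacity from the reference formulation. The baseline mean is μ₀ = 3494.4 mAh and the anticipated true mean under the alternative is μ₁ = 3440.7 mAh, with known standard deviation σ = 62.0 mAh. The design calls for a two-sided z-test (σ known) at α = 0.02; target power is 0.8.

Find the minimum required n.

Standardized effect: d = |μ₁ − μ₀| / σ = |3440.7 − 3494.4| / 62.0 = 0.8661
For power 0.8 need Φ(δ − z_{0.01}) = 0.8, so δ = z_{0.01} + z_{0.20} = 2.326 + 0.842 = 3.168.
(For δ > 0 the lower-tail rejection region contributes negligibly to power, so the one-term inversion is standard.)
δ = d·√n ⇒ n = (δ/d)² = (3.168 / 0.8661)² = 13.38.
Rounding up, n = 14.

n = 14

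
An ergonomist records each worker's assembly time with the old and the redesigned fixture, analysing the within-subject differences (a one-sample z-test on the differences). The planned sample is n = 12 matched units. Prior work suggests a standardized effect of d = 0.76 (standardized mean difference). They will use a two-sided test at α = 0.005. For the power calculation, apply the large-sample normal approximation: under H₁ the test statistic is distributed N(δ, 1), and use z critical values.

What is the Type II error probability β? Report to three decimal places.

Noncentrality parameter: δ = d·√n = 0.76 × √12 = 2.6327
Two-sided α = 0.005 → critical value z_{0.0025} = 2.807.
Power = Φ(δ − 2.807) + Φ(−δ − 2.807) = Φ(-0.174) + Φ(-5.440) = 0.4308 + 0.0000 = 0.4308.
Type II error: β = 1 − power = 1 − 0.4308 = 0.5692.

β ≈ 0.569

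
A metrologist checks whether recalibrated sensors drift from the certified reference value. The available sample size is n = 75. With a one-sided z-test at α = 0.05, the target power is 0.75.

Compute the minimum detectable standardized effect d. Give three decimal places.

Need Φ(δ − 1.645) = 0.75, so δ = 1.645 + 0.674 = 2.319.
δ = d·√n ⇒ d = δ/√n = 2.319/√75 = 0.2678.

d ≈ 0.268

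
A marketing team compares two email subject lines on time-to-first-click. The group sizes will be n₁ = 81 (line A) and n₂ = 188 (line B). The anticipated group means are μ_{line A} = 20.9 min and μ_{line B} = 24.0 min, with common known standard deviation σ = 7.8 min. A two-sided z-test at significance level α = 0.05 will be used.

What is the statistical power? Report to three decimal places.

Power ≈ 0.849

Standardized effect: d = |μ_{line A} − μ_{line B}| / σ = |20.9 − 24.0| / 7.8 = 0.3974
Noncentrality parameter: δ = d / √(1/n₁ + 1/n₂) = 0.3974 / √(1/81 + 1/188) = 2.9903
Critical value for a two-sided test at α = 0.05: z_{α/2} = 1.960.
Power = Φ(δ − 1.960) + Φ(−δ − 1.960) = Φ(1.030) + Φ(-4.950) = 0.8486 + 0.0000 = 0.8486.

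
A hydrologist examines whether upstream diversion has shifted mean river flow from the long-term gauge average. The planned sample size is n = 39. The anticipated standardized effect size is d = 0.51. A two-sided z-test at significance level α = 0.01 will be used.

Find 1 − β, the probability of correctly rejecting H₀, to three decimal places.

Power ≈ 0.729

Noncentrality parameter: δ = d·√n = 0.51 × √39 = 3.1849
Critical value for a two-sided test at α = 0.01: z_{α/2} = 2.576.
Power = Φ(δ − 2.576) + Φ(−δ − 2.576) = Φ(0.609) + Φ(-5.761) = 0.7288 + 0.0000 = 0.7288.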